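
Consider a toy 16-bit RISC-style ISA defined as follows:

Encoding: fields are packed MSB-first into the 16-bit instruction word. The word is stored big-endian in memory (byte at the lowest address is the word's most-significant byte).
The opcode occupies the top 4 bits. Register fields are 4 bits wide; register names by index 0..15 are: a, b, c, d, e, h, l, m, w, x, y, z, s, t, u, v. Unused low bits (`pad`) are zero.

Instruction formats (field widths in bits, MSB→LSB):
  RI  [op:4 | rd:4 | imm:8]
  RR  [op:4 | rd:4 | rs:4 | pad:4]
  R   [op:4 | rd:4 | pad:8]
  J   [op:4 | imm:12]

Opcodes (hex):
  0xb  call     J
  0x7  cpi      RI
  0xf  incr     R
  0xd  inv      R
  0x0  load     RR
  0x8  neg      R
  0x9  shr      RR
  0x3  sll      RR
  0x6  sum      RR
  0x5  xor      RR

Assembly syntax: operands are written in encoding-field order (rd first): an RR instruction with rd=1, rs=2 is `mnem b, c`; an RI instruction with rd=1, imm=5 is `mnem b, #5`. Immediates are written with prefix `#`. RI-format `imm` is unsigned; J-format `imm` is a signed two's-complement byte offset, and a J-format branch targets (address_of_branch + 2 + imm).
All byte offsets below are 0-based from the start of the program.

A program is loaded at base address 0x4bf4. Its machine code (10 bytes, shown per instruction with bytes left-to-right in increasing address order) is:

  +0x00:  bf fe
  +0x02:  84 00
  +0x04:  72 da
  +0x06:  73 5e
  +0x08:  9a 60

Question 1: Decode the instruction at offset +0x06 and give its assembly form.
off 0x06: read 73 5e as big → 0x735e
  top 4b → 0x7 → cpi [RI]
  rd: (w>>8)&0xf=0x3 → d
  imm: (w>>0)&0xff=0x5e → #94

cpi d, #94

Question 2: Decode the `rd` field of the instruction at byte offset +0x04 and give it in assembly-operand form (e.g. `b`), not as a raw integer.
@+04  big-endian(72 da) = 0x72da
  top 4b → 0x7 → cpi [RI]
  rd: (w>>8)&0xf=0x2 → c
  imm: (w>>0)&0xff=0xda → #218

c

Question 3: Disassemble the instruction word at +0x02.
[02] 84 00 → 0x8400
  top 4b → 0x8 → neg [R]
  [11:8] rd=4 = e

neg e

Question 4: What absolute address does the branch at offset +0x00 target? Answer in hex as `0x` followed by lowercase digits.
@+00  big-endian(bf fe) = 0xbffe
  opcode bits[15:12]=0xb: call/J
  imm: (w>>0)&0xfff=0xffe (s12→-2) → #-2
  target = base 0x4bf4 + off 0x00 + 2 + imm -2 = 0x4bf4

0x4bf4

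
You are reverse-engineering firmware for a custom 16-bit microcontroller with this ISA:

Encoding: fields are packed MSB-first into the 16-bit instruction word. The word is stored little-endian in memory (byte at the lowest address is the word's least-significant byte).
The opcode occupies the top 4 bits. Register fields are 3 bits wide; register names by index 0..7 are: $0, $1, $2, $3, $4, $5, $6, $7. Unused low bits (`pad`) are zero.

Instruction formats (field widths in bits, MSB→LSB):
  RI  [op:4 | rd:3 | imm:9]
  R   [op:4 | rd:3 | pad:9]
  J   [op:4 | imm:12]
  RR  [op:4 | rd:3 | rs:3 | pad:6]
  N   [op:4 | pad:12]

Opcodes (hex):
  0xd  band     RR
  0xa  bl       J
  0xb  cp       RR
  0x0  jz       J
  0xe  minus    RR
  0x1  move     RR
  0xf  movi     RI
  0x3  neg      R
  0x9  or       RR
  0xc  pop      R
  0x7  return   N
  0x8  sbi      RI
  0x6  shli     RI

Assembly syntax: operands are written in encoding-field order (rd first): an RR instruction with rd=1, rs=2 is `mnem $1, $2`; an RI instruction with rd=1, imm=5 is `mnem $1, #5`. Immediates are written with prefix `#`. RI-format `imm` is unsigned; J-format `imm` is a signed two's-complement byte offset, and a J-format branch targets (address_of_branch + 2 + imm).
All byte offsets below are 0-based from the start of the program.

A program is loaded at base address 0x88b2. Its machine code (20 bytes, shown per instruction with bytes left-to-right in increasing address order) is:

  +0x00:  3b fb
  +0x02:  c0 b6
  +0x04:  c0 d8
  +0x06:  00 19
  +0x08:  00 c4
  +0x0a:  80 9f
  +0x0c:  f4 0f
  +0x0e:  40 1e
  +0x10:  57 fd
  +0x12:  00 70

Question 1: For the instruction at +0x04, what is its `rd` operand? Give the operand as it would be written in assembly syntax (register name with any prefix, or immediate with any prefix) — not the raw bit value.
@+04  little-endian(c0 d8) = 0xd8c0
  top 4b → 0xd → band [RR]
  rd@[11:9]=0x4 ⇒ $4
  rs@[8:6]=0x3 ⇒ $3

$4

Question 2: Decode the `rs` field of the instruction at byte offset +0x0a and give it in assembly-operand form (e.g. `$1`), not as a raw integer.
[0a] 80 9f → 0x9f80
  op=0x9f80>>12=0x9 ⇒ or (RR)
  [11:9] rd=7 = $7
  [8:6] rs=6 = $6

$6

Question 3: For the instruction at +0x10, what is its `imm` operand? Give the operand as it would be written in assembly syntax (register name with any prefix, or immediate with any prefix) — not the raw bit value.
+0x10: 57 fd ⇒ word 0xfd57 (little)
  opcode bits[15:12]=0xf: movi/RI
  rd: (w>>9)&0x7=0x6 → $6
  imm: (w>>0)&0x1ff=0x157 → #343

#343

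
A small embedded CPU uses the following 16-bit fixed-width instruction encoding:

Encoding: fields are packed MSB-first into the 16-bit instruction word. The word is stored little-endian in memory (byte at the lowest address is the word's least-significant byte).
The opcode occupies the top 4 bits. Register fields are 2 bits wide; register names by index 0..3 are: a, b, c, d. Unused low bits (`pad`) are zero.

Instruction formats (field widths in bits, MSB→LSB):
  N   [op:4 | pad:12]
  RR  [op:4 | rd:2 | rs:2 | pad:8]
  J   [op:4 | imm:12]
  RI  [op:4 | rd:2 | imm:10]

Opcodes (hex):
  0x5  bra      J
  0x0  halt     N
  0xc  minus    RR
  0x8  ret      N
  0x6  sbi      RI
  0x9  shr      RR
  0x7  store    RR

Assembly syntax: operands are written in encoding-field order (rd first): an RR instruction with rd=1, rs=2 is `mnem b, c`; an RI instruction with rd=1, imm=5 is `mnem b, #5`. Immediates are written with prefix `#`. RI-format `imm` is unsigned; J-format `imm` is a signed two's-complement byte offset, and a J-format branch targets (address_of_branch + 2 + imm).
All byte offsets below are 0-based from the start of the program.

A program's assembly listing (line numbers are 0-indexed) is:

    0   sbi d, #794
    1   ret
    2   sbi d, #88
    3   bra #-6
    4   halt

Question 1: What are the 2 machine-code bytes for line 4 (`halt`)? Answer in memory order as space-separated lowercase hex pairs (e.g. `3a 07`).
L4: halt op=0x0:4|pad=0:12 ⇒ 0x0000 ⇒ little 00 00

00 00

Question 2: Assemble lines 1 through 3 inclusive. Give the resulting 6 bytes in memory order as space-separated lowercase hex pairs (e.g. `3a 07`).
00 80 58 6c fa 5f

L1: ret op=0x8:4|pad=0:12 ⇒ 0x8000 ⇒ little 00 80
L2: sbi op=0x6:4|rd=3:2|imm=88:10 ⇒ 0x6c58 ⇒ little 58 6c
L3: bra op=0x5:4|imm=-6:12 ⇒ 0x5ffa ⇒ little fa 5f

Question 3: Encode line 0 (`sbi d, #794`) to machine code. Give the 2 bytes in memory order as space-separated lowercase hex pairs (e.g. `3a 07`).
1a 6f

L0: sbi op=0x6:4|rd=3:2|imm=794:10 ⇒ 0x6f1a ⇒ little 1a 6f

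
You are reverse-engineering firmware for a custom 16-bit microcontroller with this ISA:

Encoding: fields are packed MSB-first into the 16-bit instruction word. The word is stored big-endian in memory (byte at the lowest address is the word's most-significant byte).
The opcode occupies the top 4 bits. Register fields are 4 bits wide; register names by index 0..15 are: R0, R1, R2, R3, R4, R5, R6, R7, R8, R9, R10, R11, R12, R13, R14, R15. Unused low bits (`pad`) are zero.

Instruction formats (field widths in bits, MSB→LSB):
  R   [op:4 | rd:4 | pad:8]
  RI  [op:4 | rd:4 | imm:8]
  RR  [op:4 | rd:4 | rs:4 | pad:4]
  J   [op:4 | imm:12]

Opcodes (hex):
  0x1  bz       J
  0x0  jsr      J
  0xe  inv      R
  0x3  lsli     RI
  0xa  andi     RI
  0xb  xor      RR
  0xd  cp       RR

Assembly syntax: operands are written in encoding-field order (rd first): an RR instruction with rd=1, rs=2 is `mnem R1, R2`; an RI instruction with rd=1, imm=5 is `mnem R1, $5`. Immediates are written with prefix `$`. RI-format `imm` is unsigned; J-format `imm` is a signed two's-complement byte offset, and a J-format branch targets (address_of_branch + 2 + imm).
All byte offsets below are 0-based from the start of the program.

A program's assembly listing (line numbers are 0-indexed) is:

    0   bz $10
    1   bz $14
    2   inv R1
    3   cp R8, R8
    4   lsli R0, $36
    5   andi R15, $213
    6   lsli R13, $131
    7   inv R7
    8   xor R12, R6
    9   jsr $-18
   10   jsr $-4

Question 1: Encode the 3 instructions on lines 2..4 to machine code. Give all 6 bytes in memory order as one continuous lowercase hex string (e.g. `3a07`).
e100d8803024

2. inv fields op=0xe:4|rd=1:4|pad=0:8 → word e100h → e1 00
3. cp fields op=0xd:4|rd=8:4|rs=8:4|pad=0:4 → word d880h → d8 80
4. lsli fields op=0x3:4|rd=0:4|imm=36:8 → word 3024h → 30 24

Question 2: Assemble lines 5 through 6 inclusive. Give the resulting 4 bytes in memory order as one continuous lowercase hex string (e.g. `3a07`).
afd53d83

5. andi fields op=0xa:4|rd=15:4|imm=213:8 → word afd5h → af d5
6. lsli fields op=0x3:4|rd=13:4|imm=131:8 → word 3d83h → 3d 83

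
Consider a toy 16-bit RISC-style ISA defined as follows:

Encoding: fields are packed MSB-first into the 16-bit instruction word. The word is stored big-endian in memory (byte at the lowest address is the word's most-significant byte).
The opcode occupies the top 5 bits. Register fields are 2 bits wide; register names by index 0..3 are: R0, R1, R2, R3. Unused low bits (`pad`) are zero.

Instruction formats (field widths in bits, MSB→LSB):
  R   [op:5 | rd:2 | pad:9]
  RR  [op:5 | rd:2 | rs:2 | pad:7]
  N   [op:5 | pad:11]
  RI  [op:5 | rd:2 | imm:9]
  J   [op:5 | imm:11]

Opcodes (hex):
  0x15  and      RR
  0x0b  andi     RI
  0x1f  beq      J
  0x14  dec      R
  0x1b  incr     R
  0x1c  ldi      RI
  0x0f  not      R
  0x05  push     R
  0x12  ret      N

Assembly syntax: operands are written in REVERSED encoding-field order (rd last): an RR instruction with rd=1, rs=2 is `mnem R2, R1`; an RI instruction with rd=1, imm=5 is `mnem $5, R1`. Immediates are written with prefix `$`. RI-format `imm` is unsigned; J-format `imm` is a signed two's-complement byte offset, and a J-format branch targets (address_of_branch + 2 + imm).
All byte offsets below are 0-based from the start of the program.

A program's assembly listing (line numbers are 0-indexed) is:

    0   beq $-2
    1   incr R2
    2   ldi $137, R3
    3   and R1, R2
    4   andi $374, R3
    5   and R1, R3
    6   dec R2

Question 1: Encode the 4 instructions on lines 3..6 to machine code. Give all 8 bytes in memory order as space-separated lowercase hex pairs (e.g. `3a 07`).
ac 80 5f 76 ae 80 a4 00

3. and fields op=0x15:5|rd=2:2|rs=1:2|pad=0:7 → word ac80h → ac 80
4. andi fields op=0xb:5|rd=3:2|imm=374:9 → word 5f76h → 5f 76
5. and fields op=0x15:5|rd=3:2|rs=1:2|pad=0:7 → word ae80h → ae 80
6. dec fields op=0x14:5|rd=2:2|pad=0:9 → word a400h → a4 00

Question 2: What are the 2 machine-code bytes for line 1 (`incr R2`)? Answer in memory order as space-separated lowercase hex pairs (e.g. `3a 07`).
dc 00

1. incr fields op=0x1b:5|rd=2:2|pad=0:9 → word dc00h → dc 00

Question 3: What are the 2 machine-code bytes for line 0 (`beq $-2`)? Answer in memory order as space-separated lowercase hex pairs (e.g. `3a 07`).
ff fe

L0: beq op=0x1f:5|imm=-2:11 ⇒ 0xfffe ⇒ big ff fe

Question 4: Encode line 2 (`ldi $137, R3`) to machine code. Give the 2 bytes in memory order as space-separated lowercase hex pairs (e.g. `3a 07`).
e6 89

L2: ldi op=0x1c:5|rd=3:2|imm=137:9 ⇒ 0xe689 ⇒ big e6 89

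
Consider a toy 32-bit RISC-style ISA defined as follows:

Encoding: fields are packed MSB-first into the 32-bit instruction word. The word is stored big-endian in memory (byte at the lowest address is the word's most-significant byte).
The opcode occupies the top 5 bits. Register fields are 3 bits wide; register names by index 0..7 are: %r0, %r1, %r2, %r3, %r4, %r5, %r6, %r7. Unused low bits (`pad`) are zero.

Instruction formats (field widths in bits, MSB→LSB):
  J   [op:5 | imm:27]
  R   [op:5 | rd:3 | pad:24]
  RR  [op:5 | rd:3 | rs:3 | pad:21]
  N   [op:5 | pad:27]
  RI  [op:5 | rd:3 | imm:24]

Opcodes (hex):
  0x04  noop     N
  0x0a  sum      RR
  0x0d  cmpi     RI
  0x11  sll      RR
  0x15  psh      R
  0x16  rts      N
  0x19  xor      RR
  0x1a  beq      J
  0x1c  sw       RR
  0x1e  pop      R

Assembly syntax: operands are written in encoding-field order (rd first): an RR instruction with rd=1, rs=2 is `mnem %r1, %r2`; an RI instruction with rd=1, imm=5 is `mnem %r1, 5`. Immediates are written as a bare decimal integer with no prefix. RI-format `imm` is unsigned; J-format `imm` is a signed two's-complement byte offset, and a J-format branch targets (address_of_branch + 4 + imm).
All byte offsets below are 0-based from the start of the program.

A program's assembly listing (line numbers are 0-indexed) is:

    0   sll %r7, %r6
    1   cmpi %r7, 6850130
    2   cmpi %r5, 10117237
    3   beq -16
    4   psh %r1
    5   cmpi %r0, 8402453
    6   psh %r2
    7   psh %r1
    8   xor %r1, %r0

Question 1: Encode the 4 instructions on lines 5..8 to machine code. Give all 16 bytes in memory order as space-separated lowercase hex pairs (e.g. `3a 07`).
68 80 36 15 aa 00 00 00 a9 00 00 00 c9 00 00 00

L5: cmpi op=0xd:5|rd=0:3|imm=8402453:24 ⇒ 0x68803615 ⇒ big 68 80 36 15
L6: psh op=0x15:5|rd=2:3|pad=0:24 ⇒ 0xaa000000 ⇒ big aa 00 00 00
L7: psh op=0x15:5|rd=1:3|pad=0:24 ⇒ 0xa9000000 ⇒ big a9 00 00 00
L8: xor op=0x19:5|rd=1:3|rs=0:3|pad=0:21 ⇒ 0xc9000000 ⇒ big c9 00 00 00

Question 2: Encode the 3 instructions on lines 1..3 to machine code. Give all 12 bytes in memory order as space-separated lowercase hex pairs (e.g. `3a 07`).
1. cmpi fields op=0xd:5|rd=7:3|imm=6850130:24 → word 6f688652h → 6f 68 86 52
2. cmpi fields op=0xd:5|rd=5:3|imm=10117237:24 → word 6d9a6075h → 6d 9a 60 75
3. beq fields op=0x1a:5|imm=-16:27 → word d7fffff0h → d7 ff ff f0

6f 68 86 52 6d 9a 60 75 d7 ff ff f0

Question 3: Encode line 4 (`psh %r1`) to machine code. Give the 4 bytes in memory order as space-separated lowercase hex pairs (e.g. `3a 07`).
4. psh fields op=0x15:5|rd=1:3|pad=0:24 → word a9000000h → a9 00 00 00

a9 00 00 00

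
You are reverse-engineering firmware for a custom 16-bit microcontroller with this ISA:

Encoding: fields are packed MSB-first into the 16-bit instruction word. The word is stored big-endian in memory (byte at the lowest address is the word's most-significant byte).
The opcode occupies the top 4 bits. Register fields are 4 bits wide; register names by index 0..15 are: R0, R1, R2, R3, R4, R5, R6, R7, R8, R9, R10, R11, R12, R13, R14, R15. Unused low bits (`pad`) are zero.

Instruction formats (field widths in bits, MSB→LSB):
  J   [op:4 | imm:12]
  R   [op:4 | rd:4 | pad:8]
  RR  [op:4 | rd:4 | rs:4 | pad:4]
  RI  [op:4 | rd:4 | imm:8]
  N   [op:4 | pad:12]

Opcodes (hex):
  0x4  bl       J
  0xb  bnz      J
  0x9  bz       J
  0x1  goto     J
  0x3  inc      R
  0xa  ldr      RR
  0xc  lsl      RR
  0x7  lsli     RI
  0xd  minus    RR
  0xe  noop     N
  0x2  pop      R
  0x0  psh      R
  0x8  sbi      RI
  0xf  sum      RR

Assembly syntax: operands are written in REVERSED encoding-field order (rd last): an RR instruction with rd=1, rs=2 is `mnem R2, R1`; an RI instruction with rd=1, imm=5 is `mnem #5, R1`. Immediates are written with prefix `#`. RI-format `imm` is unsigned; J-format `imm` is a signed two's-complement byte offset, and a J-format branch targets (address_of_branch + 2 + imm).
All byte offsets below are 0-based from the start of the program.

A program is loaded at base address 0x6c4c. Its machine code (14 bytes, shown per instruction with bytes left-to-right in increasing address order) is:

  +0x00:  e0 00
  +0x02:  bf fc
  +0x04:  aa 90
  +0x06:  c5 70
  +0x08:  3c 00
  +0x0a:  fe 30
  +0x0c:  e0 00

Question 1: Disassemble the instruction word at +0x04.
ldr R9, R10

+0x04: aa 90 ⇒ word 0xaa90 (big)
  op=0xaa90>>12=0xa ⇒ ldr (RR)
  rd@[11:8]=0xa ⇒ R10
  rs@[7:4]=0x9 ⇒ R9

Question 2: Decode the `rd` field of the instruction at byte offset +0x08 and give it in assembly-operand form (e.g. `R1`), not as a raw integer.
R12

+0x08: 3c 00 ⇒ word 0x3c00 (big)
  top 4b → 0x3 → inc [R]
  rd: (w>>8)&0xf=0xc → R12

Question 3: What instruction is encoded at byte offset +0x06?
+0x06: c5 70 ⇒ word 0xc570 (big)
  opcode bits[15:12]=0xc: lsl/RR
  rd@[11:8]=0x5 ⇒ R5
  rs@[7:4]=0x7 ⇒ R7

lsl R7, R5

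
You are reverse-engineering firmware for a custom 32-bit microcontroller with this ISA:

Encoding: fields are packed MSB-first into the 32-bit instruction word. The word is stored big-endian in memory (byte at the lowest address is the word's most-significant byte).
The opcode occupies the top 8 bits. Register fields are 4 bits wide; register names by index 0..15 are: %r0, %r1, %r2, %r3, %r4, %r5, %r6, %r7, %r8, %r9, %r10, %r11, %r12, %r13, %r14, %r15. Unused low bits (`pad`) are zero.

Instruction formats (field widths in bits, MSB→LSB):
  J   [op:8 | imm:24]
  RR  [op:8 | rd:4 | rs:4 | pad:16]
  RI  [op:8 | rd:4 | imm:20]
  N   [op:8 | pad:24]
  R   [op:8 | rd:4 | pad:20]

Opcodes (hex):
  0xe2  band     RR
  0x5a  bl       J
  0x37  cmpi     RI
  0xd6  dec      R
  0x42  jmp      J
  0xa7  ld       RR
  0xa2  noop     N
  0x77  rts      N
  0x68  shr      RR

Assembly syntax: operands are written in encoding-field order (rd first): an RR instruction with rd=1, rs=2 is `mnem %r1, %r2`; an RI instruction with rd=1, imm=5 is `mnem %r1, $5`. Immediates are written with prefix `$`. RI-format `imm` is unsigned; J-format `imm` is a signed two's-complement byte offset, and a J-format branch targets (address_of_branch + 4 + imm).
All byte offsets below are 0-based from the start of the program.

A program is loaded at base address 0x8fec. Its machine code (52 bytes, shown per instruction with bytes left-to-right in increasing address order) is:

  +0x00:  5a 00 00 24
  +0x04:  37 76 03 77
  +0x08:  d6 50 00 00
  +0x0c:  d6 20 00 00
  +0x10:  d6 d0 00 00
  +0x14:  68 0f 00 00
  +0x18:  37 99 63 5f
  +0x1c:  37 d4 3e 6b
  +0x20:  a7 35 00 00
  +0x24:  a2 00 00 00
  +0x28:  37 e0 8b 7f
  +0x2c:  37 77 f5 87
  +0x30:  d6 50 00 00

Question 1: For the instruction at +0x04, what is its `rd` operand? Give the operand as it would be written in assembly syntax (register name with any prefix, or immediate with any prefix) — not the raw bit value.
%r7

off 0x04: read 37 76 03 77 as big → 0x37760377
  top 8b → 0x37 → cmpi [RI]
  [23:20] rd=7 = %r7
  [19:0] imm=394103 = $394103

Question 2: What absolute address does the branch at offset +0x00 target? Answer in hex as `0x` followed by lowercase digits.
@+00  big-endian(5a 00 00 24) = 0x5a000024
  opcode bits[31:24]=0x5a: bl/J
  [23:0] imm=36 = $36
  target = base 0x8fec + off 0x00 + 4 + imm 36 = 0x9014

0x9014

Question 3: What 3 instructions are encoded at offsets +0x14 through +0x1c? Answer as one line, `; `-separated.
shr %r0, %r15; cmpi %r9, $615263; cmpi %r13, $278123

[14] 68 0f 00 00 → 0x680f0000
  op=0x680f0000>>24=0x68 ⇒ shr (RR)
  [23:20] rd=0 = %r0
  [19:16] rs=15 = %r15
[18] 37 99 63 5f → 0x3799635f
  op=0x3799635f>>24=0x37 ⇒ cmpi (RI)
  [23:20] rd=9 = %r9
  [19:0] imm=615263 = $615263
[1c] 37 d4 3e 6b → 0x37d43e6b
  op=0x37d43e6b>>24=0x37 ⇒ cmpi (RI)
  [23:20] rd=13 = %r13
  [19:0] imm=278123 = $278123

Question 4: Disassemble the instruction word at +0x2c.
+0x2c: 37 77 f5 87 ⇒ word 0x3777f587 (big)
  op=0x3777f587>>24=0x37 ⇒ cmpi (RI)
  [23:20] rd=7 = %r7
  [19:0] imm=521607 = $521607

cmpi %r7, $521607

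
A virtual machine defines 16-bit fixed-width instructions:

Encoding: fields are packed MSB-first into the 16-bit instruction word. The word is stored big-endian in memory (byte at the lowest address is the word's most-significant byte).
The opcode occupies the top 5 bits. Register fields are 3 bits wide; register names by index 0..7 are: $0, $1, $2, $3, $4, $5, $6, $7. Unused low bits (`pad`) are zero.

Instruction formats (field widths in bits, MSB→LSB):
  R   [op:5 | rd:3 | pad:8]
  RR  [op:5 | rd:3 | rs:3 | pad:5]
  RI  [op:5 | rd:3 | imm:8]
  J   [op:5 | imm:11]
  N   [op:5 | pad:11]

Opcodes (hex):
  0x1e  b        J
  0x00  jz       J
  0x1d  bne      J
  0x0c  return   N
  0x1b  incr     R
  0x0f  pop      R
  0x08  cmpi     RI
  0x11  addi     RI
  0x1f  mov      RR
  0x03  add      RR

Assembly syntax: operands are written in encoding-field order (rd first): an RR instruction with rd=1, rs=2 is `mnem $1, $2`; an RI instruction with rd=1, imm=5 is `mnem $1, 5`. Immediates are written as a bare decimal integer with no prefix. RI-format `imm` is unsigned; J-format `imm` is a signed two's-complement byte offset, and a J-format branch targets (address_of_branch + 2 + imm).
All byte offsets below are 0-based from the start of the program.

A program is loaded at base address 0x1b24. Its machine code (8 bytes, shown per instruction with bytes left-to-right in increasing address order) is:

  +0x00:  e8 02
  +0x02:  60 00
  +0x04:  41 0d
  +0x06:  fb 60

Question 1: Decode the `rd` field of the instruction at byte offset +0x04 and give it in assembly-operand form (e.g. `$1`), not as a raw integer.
$1

@+04  big-endian(41 0d) = 0x410d
  op=0x410d>>11=0x8 ⇒ cmpi (RI)
  [10:8] rd=1 = $1
  [7:0] imm=13 = 13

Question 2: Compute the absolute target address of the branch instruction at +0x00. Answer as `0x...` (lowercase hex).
[00] e8 02 → 0xe802
  opcode bits[15:11]=0x1d: bne/J
  imm@[10:0]=0x2 ⇒ 2
  target = base 0x1b24 + off 0x00 + 2 + imm 2 = 0x1b28

0x1b28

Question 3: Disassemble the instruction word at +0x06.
mov $3, $3

+0x06: fb 60 ⇒ word 0xfb60 (big)
  opcode bits[15:11]=0x1f: mov/RR
  rd: (w>>8)&0x7=0x3 → $3
  rs: (w>>5)&0x7=0x3 → $3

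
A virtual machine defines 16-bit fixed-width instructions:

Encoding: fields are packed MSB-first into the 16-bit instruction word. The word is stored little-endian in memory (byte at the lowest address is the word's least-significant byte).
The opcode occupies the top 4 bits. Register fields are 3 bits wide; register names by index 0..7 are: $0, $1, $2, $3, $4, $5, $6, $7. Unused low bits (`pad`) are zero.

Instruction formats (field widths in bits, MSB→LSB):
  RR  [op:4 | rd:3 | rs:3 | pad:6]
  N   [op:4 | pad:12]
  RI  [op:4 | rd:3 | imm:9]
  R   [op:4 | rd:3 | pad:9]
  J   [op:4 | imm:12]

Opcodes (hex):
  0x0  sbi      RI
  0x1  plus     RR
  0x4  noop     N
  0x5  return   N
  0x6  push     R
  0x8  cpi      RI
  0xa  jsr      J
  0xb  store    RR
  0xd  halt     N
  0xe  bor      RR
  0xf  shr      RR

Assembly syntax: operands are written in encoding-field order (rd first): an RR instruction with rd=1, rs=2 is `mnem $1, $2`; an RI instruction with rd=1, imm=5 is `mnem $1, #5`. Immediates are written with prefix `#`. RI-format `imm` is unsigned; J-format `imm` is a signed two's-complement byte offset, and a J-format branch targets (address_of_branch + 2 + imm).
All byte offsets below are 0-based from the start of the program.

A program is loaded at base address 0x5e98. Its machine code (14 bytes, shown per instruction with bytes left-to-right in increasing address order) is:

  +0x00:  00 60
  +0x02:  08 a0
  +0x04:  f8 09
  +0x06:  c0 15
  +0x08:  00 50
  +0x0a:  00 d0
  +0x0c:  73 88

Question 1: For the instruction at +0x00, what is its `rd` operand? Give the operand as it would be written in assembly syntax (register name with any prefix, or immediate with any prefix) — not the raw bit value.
off 0x00: read 00 60 as little → 0x6000
  top 4b → 0x6 → push [R]
  rd: (w>>9)&0x7=0x0 → $0

$0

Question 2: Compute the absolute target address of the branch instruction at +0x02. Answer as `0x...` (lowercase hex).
0x5ea4

+0x02: 08 a0 ⇒ word 0xa008 (little)
  op=0xa008>>12=0xa ⇒ jsr (J)
  imm: (w>>0)&0xfff=0x8 → #8
  target = base 0x5e98 + off 0x02 + 2 + imm 8 = 0x5ea4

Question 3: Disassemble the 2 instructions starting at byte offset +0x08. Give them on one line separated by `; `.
return; halt

off 0x08: read 00 50 as little → 0x5000
  opcode bits[15:12]=0x5: return/N
off 0x0a: read 00 d0 as little → 0xd000
  opcode bits[15:12]=0xd: halt/N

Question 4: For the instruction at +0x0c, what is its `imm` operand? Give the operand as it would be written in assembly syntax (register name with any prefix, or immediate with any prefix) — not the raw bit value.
off 0x0c: read 73 88 as little → 0x8873
  opcode bits[15:12]=0x8: cpi/RI
  rd: (w>>9)&0x7=0x4 → $4
  imm: (w>>0)&0x1ff=0x73 → #115

#115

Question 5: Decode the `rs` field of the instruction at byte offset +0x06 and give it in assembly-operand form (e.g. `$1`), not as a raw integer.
off 0x06: read c0 15 as little → 0x15c0
  top 4b → 0x1 → plus [RR]
  rd: (w>>9)&0x7=0x2 → $2
  rs: (w>>6)&0x7=0x7 → $7

$7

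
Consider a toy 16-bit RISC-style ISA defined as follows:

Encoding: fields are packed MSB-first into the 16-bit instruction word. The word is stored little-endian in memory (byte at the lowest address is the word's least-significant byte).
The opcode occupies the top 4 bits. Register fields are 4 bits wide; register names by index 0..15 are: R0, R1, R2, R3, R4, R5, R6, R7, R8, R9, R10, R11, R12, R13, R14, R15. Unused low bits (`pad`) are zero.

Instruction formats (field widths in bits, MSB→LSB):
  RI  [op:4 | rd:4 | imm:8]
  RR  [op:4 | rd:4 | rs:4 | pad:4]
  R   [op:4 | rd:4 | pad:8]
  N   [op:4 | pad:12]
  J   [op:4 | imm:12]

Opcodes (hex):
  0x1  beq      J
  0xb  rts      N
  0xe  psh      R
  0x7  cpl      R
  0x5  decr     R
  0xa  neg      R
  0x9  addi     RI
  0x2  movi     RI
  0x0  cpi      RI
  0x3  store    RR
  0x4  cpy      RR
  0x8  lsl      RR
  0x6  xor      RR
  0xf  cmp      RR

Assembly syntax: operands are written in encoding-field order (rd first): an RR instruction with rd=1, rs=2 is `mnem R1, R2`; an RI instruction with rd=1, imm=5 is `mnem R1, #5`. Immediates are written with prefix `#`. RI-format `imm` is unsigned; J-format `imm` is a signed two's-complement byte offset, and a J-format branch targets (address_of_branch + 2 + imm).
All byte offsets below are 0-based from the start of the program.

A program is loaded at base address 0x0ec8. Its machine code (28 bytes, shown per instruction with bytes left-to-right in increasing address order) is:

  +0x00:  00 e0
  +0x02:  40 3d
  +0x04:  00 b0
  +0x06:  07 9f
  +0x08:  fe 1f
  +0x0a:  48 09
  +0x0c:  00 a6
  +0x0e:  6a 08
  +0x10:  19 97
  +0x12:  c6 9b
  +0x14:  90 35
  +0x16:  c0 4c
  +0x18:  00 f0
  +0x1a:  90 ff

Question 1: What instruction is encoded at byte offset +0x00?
psh R0

@+00  little-endian(00 e0) = 0xe000
  op=0xe000>>12=0xe ⇒ psh (R)
  rd: (w>>8)&0xf=0x0 → R0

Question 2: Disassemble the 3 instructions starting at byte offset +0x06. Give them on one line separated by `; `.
addi R15, #7; beq #-2; cpi R9, #72

off 0x06: read 07 9f as little → 0x9f07
  opcode bits[15:12]=0x9: addi/RI
  rd: (w>>8)&0xf=0xf → R15
  imm: (w>>0)&0xff=0x7 → #7
off 0x08: read fe 1f as little → 0x1ffe
  opcode bits[15:12]=0x1: beq/J
  imm: (w>>0)&0xfff=0xffe (s12→-2) → #-2
off 0x0a: read 48 09 as little → 0x0948
  opcode bits[15:12]=0x0: cpi/RI
  rd: (w>>8)&0xf=0x9 → R9
  imm: (w>>0)&0xff=0x48 → #72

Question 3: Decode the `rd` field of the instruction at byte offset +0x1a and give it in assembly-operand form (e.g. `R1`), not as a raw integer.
R15

off 0x1a: read 90 ff as little → 0xff90
  top 4b → 0xf → cmp [RR]
  rd: (w>>8)&0xf=0xf → R15
  rs: (w>>4)&0xf=0x9 → R9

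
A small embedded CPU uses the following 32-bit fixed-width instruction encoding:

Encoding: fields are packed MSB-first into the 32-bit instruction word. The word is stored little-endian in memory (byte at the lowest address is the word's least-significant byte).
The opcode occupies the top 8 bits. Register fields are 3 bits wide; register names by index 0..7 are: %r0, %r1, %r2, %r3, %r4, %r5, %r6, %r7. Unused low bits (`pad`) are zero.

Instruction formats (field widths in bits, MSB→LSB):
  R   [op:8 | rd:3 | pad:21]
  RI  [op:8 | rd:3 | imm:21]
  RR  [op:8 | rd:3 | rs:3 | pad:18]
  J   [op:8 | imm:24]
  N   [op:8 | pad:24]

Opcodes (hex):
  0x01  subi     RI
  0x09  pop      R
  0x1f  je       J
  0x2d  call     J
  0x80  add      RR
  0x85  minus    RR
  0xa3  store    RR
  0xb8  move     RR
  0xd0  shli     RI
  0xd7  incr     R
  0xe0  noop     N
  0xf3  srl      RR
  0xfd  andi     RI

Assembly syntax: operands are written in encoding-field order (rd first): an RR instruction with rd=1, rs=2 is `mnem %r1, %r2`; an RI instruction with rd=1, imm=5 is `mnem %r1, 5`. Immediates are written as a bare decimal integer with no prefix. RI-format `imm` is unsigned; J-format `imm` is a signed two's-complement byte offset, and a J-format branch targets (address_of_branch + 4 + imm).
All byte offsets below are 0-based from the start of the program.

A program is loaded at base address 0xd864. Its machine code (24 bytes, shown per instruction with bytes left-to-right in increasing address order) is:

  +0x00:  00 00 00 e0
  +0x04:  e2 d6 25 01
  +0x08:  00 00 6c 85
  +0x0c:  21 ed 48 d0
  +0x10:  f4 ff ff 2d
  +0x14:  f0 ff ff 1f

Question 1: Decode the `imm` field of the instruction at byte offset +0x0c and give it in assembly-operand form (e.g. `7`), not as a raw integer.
584993

off 0x0c: read 21 ed 48 d0 as little → 0xd048ed21
  top 8b → 0xd0 → shli [RI]
  rd@[23:21]=0x2 ⇒ %r2
  imm@[20:0]=0x8ed21 ⇒ 584993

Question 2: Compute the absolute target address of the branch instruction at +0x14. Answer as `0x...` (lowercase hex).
@+14  little-endian(f0 ff ff 1f) = 0x1ffffff0
  top 8b → 0x1f → je [J]
  imm: (w>>0)&0xffffff=0xfffff0 (s24→-16) → -16
  target = base 0xd864 + off 0x14 + 4 + imm -16 = 0xd86c

0xd86c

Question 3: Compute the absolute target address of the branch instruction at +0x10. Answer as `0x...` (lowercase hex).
0xd86c

+0x10: f4 ff ff 2d ⇒ word 0x2dfffff4 (little)
  top 8b → 0x2d → call [J]
  imm: (w>>0)&0xffffff=0xfffff4 (s24→-12) → -12
  target = base 0xd864 + off 0x10 + 4 + imm -12 = 0xd86c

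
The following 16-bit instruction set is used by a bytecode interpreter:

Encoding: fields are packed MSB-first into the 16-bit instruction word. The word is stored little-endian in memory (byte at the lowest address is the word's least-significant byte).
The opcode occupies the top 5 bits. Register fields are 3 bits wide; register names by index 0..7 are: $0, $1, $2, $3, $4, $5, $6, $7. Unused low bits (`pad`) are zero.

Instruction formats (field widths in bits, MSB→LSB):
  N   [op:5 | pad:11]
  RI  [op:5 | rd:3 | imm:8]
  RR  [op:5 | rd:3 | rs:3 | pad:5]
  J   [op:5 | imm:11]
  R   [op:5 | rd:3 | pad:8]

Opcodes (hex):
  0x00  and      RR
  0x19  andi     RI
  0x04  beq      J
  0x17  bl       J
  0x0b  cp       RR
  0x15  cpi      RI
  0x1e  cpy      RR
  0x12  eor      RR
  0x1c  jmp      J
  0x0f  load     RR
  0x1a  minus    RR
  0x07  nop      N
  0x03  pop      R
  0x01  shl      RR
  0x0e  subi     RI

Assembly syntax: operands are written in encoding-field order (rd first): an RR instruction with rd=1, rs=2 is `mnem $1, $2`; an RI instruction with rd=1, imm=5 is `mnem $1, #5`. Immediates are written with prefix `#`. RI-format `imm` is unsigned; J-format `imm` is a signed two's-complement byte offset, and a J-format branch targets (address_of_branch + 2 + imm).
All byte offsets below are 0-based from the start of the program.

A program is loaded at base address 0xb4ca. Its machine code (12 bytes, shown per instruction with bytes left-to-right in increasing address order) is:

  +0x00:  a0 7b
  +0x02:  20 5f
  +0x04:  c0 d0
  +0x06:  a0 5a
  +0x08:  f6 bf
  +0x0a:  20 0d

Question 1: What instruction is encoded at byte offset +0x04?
+0x04: c0 d0 ⇒ word 0xd0c0 (little)
  op=0xd0c0>>11=0x1a ⇒ minus (RR)
  rd@[10:8]=0x0 ⇒ $0
  rs@[7:5]=0x6 ⇒ $6

minus $0, $6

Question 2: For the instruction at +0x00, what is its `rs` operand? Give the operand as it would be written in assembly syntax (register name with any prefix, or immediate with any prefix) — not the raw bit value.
$5

off 0x00: read a0 7b as little → 0x7ba0
  top 5b → 0xf → load [RR]
  rd@[10:8]=0x3 ⇒ $3
  rs@[7:5]=0x5 ⇒ $5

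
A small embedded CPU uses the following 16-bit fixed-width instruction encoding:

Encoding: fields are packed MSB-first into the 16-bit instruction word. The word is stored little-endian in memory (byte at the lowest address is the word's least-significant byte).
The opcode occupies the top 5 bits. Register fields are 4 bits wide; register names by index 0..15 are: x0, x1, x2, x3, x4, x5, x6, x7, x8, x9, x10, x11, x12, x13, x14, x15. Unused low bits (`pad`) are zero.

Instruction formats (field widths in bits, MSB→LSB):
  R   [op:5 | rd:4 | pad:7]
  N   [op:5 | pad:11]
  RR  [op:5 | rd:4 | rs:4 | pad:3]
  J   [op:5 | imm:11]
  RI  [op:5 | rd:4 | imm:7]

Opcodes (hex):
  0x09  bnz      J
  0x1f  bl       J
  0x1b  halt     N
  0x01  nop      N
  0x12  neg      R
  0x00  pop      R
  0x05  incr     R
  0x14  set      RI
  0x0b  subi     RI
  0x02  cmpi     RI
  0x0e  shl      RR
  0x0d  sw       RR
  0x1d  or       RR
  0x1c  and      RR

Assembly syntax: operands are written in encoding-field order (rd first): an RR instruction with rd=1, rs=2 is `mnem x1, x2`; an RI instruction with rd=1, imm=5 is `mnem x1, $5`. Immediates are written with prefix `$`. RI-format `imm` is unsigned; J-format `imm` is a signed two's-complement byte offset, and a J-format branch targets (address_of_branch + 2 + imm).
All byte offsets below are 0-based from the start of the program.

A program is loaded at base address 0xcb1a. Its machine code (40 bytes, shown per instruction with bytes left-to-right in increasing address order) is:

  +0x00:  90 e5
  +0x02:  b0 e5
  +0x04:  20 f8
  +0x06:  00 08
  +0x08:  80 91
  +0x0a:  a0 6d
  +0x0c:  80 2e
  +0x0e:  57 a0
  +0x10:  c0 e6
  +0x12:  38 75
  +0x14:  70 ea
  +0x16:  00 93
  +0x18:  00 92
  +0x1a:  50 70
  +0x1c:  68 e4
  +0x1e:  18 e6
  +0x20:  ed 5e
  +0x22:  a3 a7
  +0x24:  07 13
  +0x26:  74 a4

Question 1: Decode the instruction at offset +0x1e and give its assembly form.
and x12, x3

+0x1e: 18 e6 ⇒ word 0xe618 (little)
  opcode bits[15:11]=0x1c: and/RR
  rd: (w>>7)&0xf=0xc → x12
  rs: (w>>3)&0xf=0x3 → x3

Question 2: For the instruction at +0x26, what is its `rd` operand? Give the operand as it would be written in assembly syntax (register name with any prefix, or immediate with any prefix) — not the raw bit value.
[26] 74 a4 → 0xa474
  op=0xa474>>11=0x14 ⇒ set (RI)
  rd@[10:7]=0x8 ⇒ x8
  imm@[6:0]=0x74 ⇒ $116

x8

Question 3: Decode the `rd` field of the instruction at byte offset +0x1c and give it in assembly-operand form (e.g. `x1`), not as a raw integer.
[1c] 68 e4 → 0xe468
  top 5b → 0x1c → and [RR]
  rd@[10:7]=0x8 ⇒ x8
  rs@[6:3]=0xd ⇒ x13

x8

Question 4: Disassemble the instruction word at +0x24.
@+24  little-endian(07 13) = 0x1307
  top 5b → 0x2 → cmpi [RI]
  rd@[10:7]=0x6 ⇒ x6
  imm@[6:0]=0x7 ⇒ $7

cmpi x6, $7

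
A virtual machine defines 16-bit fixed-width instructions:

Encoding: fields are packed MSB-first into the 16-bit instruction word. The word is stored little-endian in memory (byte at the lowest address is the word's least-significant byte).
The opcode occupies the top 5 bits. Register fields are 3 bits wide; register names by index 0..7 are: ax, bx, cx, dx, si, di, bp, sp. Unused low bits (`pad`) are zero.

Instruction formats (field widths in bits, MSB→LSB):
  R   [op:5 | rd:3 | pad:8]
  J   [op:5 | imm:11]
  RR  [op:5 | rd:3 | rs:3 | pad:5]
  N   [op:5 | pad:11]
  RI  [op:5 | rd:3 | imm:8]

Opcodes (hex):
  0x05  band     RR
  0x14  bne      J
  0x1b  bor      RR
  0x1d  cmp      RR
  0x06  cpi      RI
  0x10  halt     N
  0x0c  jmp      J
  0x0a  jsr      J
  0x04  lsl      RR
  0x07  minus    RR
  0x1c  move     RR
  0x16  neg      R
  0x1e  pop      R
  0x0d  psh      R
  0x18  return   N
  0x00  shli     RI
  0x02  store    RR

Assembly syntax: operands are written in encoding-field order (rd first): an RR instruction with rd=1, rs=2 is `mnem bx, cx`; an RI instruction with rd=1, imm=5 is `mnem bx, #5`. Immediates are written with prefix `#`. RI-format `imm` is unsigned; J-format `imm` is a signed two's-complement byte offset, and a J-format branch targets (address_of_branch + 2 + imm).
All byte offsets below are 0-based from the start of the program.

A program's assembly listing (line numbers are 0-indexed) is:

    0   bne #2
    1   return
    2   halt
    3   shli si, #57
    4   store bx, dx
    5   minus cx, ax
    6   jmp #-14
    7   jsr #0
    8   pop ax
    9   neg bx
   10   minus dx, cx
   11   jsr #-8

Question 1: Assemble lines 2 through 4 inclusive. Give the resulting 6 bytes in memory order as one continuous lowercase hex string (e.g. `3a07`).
2. halt fields op=0x10:5|pad=0:11 → word 8000h → 00 80
3. shli fields op=0x0:5|rd=4:3|imm=57:8 → word 0439h → 39 04
4. store fields op=0x2:5|rd=1:3|rs=3:3|pad=0:5 → word 1160h → 60 11

008039046011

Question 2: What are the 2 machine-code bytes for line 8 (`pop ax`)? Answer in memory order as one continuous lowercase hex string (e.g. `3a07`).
L8: pop op=0x1e:5|rd=0:3|pad=0:8 ⇒ 0xf000 ⇒ little 00 f0

00f0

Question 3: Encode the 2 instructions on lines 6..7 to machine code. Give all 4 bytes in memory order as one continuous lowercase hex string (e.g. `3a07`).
f2670050

6. jmp fields op=0xc:5|imm=-14:11 → word 67f2h → f2 67
7. jsr fields op=0xa:5|imm=0:11 → word 5000h → 00 50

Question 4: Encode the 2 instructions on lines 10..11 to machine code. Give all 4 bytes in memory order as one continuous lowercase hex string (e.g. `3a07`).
403bf857

10. minus fields op=0x7:5|rd=3:3|rs=2:3|pad=0:5 → word 3b40h → 40 3b
11. jsr fields op=0xa:5|imm=-8:11 → word 57f8h → f8 57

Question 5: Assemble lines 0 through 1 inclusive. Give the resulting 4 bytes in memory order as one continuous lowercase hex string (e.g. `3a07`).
02a000c0

0. bne fields op=0x14:5|imm=2:11 → word a002h → 02 a0
1. return fields op=0x18:5|pad=0:11 → word c000h → 00 c0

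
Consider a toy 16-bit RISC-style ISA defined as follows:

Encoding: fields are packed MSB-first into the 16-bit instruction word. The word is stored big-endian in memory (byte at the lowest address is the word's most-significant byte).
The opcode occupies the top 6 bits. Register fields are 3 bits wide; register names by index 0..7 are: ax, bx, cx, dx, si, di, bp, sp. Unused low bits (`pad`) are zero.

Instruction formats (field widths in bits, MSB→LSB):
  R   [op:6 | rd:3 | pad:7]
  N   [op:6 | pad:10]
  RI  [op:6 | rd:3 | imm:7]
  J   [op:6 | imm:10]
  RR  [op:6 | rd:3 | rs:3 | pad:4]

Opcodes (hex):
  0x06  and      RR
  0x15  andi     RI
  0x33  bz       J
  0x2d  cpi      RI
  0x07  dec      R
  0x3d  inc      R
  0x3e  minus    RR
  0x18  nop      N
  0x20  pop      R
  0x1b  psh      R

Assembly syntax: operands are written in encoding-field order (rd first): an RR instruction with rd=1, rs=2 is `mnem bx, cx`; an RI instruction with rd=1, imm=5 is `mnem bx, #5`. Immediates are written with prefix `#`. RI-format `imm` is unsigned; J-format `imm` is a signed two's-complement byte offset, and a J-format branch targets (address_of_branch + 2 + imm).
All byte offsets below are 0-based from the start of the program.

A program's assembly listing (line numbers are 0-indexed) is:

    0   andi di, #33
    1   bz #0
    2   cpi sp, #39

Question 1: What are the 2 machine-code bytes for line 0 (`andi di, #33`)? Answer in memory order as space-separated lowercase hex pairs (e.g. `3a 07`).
0. andi fields op=0x15:6|rd=5:3|imm=33:7 → word 56a1h → 56 a1

56 a1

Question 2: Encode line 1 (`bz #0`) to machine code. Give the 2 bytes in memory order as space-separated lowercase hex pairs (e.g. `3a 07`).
cc 00

line 1 (bz): pack op=0x33:6|imm=0:10 = 0xcc00; big→ cc 00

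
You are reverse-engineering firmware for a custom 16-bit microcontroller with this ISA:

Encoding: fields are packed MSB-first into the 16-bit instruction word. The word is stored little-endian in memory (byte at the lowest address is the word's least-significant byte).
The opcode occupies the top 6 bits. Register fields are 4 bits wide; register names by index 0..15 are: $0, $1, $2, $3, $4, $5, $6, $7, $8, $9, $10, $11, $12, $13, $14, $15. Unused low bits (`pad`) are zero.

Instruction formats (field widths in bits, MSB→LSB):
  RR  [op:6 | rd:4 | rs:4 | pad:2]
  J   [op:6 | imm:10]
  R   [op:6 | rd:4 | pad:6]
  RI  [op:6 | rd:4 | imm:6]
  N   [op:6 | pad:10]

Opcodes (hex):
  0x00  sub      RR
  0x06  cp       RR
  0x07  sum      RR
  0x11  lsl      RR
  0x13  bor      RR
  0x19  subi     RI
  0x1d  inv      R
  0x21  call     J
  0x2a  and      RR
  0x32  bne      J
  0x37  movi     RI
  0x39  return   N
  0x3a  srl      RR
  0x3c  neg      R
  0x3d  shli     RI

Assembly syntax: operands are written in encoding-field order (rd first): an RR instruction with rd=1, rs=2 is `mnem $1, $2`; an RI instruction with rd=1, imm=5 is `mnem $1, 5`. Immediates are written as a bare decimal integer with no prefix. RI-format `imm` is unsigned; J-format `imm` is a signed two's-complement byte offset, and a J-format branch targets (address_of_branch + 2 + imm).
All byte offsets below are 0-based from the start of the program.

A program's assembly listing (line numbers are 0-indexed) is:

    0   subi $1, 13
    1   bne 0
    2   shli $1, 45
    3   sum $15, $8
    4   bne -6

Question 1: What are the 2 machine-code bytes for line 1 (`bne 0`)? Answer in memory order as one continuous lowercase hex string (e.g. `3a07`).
line 1 (bne): pack op=0x32:6|imm=0:10 = 0xc800; little→ 00 c8

00c8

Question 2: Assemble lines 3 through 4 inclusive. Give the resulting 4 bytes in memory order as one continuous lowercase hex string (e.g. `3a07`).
e01ffacb

line 3 (sum): pack op=0x7:6|rd=15:4|rs=8:4|pad=0:2 = 0x1fe0; little→ e0 1f
line 4 (bne): pack op=0x32:6|imm=-6:10 = 0xcbfa; little→ fa cb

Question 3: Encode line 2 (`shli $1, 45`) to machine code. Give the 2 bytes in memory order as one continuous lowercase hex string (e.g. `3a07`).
6df4

2. shli fields op=0x3d:6|rd=1:4|imm=45:6 → word f46dh → 6d f4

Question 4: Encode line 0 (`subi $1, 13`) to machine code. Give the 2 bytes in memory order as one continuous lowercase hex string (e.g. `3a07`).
line 0 (subi): pack op=0x19:6|rd=1:4|imm=13:6 = 0x644d; little→ 4d 64

4d64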